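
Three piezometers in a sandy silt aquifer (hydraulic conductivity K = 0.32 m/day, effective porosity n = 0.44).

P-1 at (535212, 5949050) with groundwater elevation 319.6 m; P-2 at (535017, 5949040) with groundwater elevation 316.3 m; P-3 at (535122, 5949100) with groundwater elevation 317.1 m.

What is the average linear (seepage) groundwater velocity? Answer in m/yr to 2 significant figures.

With h = a·x + b·y + c and P-1 as origin, the differences give:
  (-195)·a + (-10)·b = -3.3
  (-90)·a + 50·b = -2.5
Eliminate b (×50 and ×(-10), subtract): -10650·a = -190.00 → a = ∂h/∂x = +0.01784
Back-substitute: b = ∂h/∂y = -0.01789.
|∇h| = √(0.01784² + -0.01789²) = 0.02526
Seepage velocity v = K·i/n = 0.32 × 0.02526 / 0.44 = 0.01837 m/day = 6.71 m/yr.

6.7 m/yr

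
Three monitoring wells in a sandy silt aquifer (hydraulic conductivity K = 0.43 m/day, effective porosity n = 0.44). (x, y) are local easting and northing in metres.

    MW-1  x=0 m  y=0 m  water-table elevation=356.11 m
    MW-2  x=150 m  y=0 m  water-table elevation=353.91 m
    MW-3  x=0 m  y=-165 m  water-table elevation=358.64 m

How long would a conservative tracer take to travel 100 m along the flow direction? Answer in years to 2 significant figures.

13 years

∂h/∂x = (353.91 − 356.11) / (150 − 0) = -0.01467
∂h/∂y = (358.64 − 356.11) / (-165 − 0) = -0.01533
|∇h| = √(-0.01467² + -0.01533²) = 0.02122
Seepage velocity v = K·i/n = 0.43 × 0.02122 / 0.44 = 0.02074 m/day.
t = 100 / 0.02074 = 4822 days = 13.2 years.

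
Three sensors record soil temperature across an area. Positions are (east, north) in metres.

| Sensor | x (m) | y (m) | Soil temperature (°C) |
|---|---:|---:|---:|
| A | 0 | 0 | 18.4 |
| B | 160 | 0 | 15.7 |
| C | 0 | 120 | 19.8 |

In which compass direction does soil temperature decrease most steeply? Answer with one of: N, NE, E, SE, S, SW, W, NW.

SE

∂T/∂x = (15.7 − 18.4) / (160 − 0) = -0.01687
∂T/∂y = (19.8 − 18.4) / (120 − 0) = +0.01167
Steepest decrease is along −∇f = (+0.01687 E, -0.01167 N) → southeast.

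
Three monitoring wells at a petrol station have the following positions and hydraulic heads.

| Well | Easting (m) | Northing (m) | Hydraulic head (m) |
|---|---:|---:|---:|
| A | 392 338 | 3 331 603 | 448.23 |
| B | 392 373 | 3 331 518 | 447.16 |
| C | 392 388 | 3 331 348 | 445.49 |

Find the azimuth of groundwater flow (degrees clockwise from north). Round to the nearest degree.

With h = a·x + b·y + c and A as origin, the differences give:
  35·a + (-85)·b = -1.07
  50·a + (-255)·b = -2.74
Eliminate b (×(-255) and ×(-85), subtract): -4675·a = 39.950 → a = ∂h/∂x = -0.008545
Back-substitute: b = ∂h/∂y = +0.009070.
Flow direction (−∇h) has components (+0.008545 E, -0.009070 N).
Azimuth = atan2(E, N) = atan2(+0.008545, -0.009070) = 136.7° ≈ 137°.

137°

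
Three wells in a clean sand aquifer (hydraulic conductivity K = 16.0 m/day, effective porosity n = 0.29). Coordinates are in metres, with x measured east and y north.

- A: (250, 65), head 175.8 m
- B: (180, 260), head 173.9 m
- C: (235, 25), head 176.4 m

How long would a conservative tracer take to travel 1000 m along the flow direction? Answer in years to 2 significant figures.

With h = a·x + b·y + c and A as origin, the differences give:
  (-70)·a + 195·b = -1.9
  (-15)·a + (-40)·b = +0.6
Eliminate b (×(-40) and ×195, subtract): 5725·a = -41.00 → a = ∂h/∂x = -0.007162
Back-substitute: b = ∂h/∂y = -0.01231.
|∇h| = √(-0.007162² + -0.01231²) = 0.01424
Seepage velocity v = K·i/n = 16.0 × 0.01424 / 0.29 = 0.7857 m/day.
t = 1000 / 0.7857 = 1273 days = 3.49 years.

3.5 years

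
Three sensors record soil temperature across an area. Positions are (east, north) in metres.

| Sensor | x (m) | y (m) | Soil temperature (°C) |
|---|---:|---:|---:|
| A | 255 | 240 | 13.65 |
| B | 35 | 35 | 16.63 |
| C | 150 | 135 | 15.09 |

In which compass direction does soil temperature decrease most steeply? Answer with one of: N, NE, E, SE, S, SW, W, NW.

Differences from A: to B (Δx, Δy, Δh) = (-220, -205, +2.98); to C = (-105, -105, +1.44).
Solve a·Δx + b·Δy = ΔT: det = (-220)·(-105) − (-105)·(-205) = 1575.
∂T/∂x = [(+2.98)·(-105) − (+1.44)·(-205)] / 1575 = -0.01124
∂T/∂y = [(-220)·(+1.44) − (-105)·(+2.98)] / 1575 = -0.002476
Steepest decrease is along −∇f = (+0.01124 E, +0.002476 N) → east.

E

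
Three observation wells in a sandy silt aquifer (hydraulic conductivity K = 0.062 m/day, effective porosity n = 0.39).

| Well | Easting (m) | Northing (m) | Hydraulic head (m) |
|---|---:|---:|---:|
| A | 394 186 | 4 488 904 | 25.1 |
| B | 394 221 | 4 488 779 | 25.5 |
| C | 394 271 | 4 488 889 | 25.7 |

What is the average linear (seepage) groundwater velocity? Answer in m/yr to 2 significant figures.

Taking A as reference: B−A = (35, -125, +0.4); C−A = (85, -15, +0.6).
Determinant of the coordinate differences = 35·(-15) − 85·(-125) = 10100.
∂h/∂x = [(+0.4)·(-15) − (+0.6)·(-125)] / 10100 = +0.006832
∂h/∂y = [35·(+0.6) − 85·(+0.4)] / 10100 = -0.001287
|∇h| = √(0.006832² + -0.001287²) = 0.006952
Seepage velocity v = K·i/n = 0.062 × 0.006952 / 0.39 = 0.001105 m/day = 0.4036 m/yr.

0.40 m/yr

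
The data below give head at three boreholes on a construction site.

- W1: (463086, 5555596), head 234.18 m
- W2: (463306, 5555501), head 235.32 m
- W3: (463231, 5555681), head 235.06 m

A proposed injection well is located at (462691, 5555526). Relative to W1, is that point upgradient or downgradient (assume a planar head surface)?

Three-point gradient (reference W1): Δ to W2 = (220, -95, +1.14), Δ to W3 = (145, 85, +0.88).
∂h/∂x = +0.005558, ∂h/∂y = +0.0008714 (det = 32475).
Head at (462691, 5555526) = 234.18 + (+0.005558)·(-395) + (+0.0008714)·(-70) = 231.92 m.
That is lower than the 234.18 m at W1, so the point is downgradient.

downgradient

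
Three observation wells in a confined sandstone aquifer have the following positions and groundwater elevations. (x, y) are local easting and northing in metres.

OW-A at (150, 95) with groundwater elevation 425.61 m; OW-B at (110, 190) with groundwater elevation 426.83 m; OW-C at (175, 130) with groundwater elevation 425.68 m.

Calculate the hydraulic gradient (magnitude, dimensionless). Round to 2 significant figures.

0.013

Differences from OW-A: to OW-B (Δx, Δy, Δh) = (-40, 95, +1.22); to OW-C = (25, 35, +0.07).
Determinant of the coordinate differences = (-40)·35 − 25·95 = -3775.
∂h/∂x = [(+1.22)·35 − (+0.07)·95] / -3775 = -0.009550
∂h/∂y = [(-40)·(+0.07) − 25·(+1.22)] / -3775 = +0.008821
|∇h| = √(-0.009550² + 0.008821²) = 0.013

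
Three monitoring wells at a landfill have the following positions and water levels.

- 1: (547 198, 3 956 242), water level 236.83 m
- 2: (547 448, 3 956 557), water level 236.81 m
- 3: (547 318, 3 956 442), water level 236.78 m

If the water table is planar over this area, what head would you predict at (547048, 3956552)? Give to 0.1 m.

236.4 m

Three-point gradient (reference 1): Δ to 2 = (250, 315, -0.02), Δ to 3 = (120, 200, -0.05).
∂h/∂x = +0.0009631, ∂h/∂y = -0.0008279 (det = 12200).
h(547048, 3956552) = 236.83 + (+0.0009631)·(-150) + (-0.0008279)·(310) = 236.83 -0.144 -0.257 = 236.429 m.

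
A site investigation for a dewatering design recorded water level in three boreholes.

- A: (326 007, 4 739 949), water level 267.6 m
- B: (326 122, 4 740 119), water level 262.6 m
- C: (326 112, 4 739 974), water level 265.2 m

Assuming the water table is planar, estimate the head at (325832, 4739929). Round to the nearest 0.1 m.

271.2 m

Taking A as reference: B−A = (115, 170, -5.0); C−A = (105, 25, -2.4).
Determinant of the coordinate differences = 115·25 − 105·170 = -14975.
∂h/∂x = [(-5.0)·25 − (-2.4)·170] / -14975 = -0.01890
∂h/∂y = [115·(-2.4) − 105·(-5.0)] / -14975 = -0.01663
h(325832, 4739929) = 267.6 + (-0.01890)·(-175) + (-0.01663)·(-20) = 267.6 +3.307 +0.333 = 271.240 m.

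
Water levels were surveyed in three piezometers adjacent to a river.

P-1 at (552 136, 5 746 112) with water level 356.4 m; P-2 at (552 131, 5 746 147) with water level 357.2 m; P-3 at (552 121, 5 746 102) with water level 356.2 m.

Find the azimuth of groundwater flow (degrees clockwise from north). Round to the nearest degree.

Taking P-1 as reference: P-2−P-1 = (-5, 35, +0.8); P-3−P-1 = (-15, -10, -0.2).
Solve a·Δx + b·Δy = Δh: det = (-5)·(-10) − (-15)·35 = 575.
∂h/∂x = [(+0.8)·(-10) − (-0.2)·35] / 575 = -0.001739
∂h/∂y = [(-5)·(-0.2) − (-15)·(+0.8)] / 575 = +0.02261
Flow direction (−∇h) has components (+0.001739 E, -0.02261 N).
Azimuth = atan2(E, N) = atan2(+0.001739, -0.02261) = 175.6° ≈ 176°.

176°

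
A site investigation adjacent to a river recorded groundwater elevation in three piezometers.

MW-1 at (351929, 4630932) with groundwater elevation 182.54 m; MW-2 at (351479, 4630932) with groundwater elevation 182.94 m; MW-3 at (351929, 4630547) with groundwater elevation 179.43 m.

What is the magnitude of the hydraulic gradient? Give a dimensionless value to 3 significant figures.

0.00813

∂h/∂x = (182.94 − 182.54) / (351479 − 351929) = -0.0008889
∂h/∂y = (179.43 − 182.54) / (4630547 − 4630932) = +0.008078
|∇h| = √(-0.0008889² + 0.008078²) = 0.008127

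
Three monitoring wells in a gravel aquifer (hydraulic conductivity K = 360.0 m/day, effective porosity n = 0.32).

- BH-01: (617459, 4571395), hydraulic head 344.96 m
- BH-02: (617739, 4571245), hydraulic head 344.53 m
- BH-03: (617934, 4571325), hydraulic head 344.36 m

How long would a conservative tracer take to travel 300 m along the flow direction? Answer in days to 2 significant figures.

With h = a·x + b·y + c and BH-01 as origin, the differences give:
  280·a + (-150)·b = -0.43
  475·a + (-70)·b = -0.60
Eliminate b (×(-70) and ×(-150), subtract): 51650·a = -59.900 → a = ∂h/∂x = -0.001160
Back-substitute: b = ∂h/∂y = +0.0007018.
|∇h| = √(-0.001160² + 0.0007018²) = 0.001356
Seepage velocity v = K·i/n = 360.0 × 0.001356 / 0.32 = 1.525 m/day.
t = 300 / 1.525 = 196.7 days.

200 days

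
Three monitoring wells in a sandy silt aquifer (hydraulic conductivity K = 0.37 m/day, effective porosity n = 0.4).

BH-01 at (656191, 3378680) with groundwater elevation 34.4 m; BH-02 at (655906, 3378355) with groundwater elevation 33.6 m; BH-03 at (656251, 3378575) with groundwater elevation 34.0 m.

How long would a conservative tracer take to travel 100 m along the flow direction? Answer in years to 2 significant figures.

87 years

Differences from BH-01: to BH-02 (Δx, Δy, Δh) = (-285, -325, -0.8); to BH-03 = (60, -105, -0.4).
Solve a·Δx + b·Δy = Δh: det = (-285)·(-105) − 60·(-325) = 49425.
∂h/∂x = [(-0.8)·(-105) − (-0.4)·(-325)] / 49425 = -0.0009307
∂h/∂y = [(-285)·(-0.4) − 60·(-0.8)] / 49425 = +0.003278
|∇h| = √(-0.0009307² + 0.003278²) = 0.003408
Seepage velocity v = K·i/n = 0.37 × 0.003408 / 0.4 = 0.003152 m/day.
t = 100 / 0.003152 = 3.173e+04 days = 86.9 years.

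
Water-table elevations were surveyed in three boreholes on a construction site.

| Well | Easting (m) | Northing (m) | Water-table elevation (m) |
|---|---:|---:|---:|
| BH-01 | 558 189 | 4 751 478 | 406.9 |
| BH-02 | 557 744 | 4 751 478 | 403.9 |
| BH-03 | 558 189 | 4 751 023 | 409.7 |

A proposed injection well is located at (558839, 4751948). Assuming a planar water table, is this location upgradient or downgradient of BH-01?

upgradient

∂h/∂x = (403.9 − 406.9) / (557744 − 558189) = +0.006742
∂h/∂y = (409.7 − 406.9) / (4751023 − 4751478) = -0.006154
Head at (558839, 4751948) = 406.9 + (+0.006742)·(650) + (-0.006154)·(470) = 408.39 m.
That is higher than the 406.9 m at BH-01, so the point is upgradient.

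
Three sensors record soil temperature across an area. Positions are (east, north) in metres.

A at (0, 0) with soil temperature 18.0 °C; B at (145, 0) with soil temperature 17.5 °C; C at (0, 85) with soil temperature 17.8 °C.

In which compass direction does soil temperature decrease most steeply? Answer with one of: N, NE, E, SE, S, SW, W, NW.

∂T/∂x = (17.5 − 18.0) / (145 − 0) = -0.003448
∂T/∂y = (17.8 − 18.0) / (85 − 0) = -0.002353
Steepest decrease is along −∇f = (+0.003448 E, +0.002353 N) → northeast.

NE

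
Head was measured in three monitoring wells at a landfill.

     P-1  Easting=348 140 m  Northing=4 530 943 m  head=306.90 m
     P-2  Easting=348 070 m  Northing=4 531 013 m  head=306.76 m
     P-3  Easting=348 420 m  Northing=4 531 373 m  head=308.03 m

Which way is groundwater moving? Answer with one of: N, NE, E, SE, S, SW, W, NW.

W

Taking P-1 as reference: P-2−P-1 = (-70, 70, -0.14); P-3−P-1 = (280, 430, +1.13).
Solve a·Δx + b·Δy = Δh: det = (-70)·430 − 280·70 = -49700.
∂h/∂x = [(-0.14)·430 − (+1.13)·70] / -49700 = +0.002803
∂h/∂y = [(-70)·(+1.13) − 280·(-0.14)] / -49700 = +0.0008028
Flow = −∇h = (-0.002803 east, -0.0008028 north), which points west.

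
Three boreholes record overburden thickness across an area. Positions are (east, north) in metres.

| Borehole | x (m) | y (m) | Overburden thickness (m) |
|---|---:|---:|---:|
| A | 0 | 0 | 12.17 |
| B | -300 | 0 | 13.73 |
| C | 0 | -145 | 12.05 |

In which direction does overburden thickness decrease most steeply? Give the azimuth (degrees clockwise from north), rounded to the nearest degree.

∂d/∂x = (13.73 − 12.17) / (-300 − 0) = -0.005200
∂d/∂y = (12.05 − 12.17) / (-145 − 0) = +0.0008276
Steepest decrease is along −∇f: components (+0.005200 E, -0.0008276 N).
Azimuth = atan2(+0.005200, -0.0008276) = 99.0° ≈ 099°.

099°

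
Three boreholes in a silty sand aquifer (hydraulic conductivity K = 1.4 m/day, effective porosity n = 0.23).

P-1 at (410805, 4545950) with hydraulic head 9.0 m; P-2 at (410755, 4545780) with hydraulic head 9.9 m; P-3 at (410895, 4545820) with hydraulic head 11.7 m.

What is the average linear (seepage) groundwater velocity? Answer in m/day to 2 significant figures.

Differences from P-1: to P-2 (Δx, Δy, Δh) = (-50, -170, +0.9); to P-3 = (90, -130, +2.7).
Determinant of the coordinate differences = (-50)·(-130) − 90·(-170) = 21800.
∂h/∂x = [(+0.9)·(-130) − (+2.7)·(-170)] / 21800 = +0.01569
∂h/∂y = [(-50)·(+2.7) − 90·(+0.9)] / 21800 = -0.009908
|∇h| = √(0.01569² + -0.009908²) = 0.01856
Seepage velocity v = K·i/n = 1.4 × 0.01856 / 0.23 = 0.113 m/day.

0.11 m/day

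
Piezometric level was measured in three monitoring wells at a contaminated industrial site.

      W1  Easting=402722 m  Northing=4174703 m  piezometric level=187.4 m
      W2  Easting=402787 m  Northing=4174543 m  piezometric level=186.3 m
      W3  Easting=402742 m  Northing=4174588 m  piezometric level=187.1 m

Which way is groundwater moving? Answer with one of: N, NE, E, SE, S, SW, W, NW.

Differences from W1: to W2 (Δx, Δy, Δh) = (65, -160, -1.1); to W3 = (20, -115, -0.3).
Solve a·Δx + b·Δy = Δh: det = 65·(-115) − 20·(-160) = -4275.
∂h/∂x = [(-1.1)·(-115) − (-0.3)·(-160)] / -4275 = -0.01836
∂h/∂y = [65·(-0.3) − 20·(-1.1)] / -4275 = -0.0005848
Flow = −∇h = (+0.01836 east, +0.0005848 north), which points east.

E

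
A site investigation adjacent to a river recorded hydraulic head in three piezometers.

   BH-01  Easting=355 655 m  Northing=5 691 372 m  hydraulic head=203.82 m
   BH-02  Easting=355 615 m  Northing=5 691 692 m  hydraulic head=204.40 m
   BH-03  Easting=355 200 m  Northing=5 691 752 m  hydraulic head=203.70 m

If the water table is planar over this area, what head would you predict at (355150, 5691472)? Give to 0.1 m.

With h = a·x + b·y + c and BH-01 as origin, the differences give:
  (-40)·a + 320·b = +0.58
  (-455)·a + 380·b = -0.12
Eliminate b (×380 and ×320, subtract): 130400·a = 258.800 → a = ∂h/∂x = +0.001985
Back-substitute: b = ∂h/∂y = +0.002061.
h(355150, 5691472) = 203.82 + (+0.001985)·(-505) + (+0.002061)·(100) = 203.82 -1.002 +0.206 = 203.024 m.

203.0 m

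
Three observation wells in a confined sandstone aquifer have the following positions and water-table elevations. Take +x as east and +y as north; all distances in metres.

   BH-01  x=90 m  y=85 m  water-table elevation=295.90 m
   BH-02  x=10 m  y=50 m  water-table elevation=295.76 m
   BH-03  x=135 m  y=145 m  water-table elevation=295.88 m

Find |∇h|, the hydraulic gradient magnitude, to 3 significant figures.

With h = a·x + b·y + c and BH-01 as origin, the differences give:
  (-80)·a + (-35)·b = -0.14
  45·a + 60·b = -0.02
Eliminate b (×60 and ×(-35), subtract): -3225·a = -9.100 → a = ∂h/∂x = +0.002822
Back-substitute: b = ∂h/∂y = -0.002450.
|∇h| = √(0.002822² + -0.002450²) = 0.003737

0.00374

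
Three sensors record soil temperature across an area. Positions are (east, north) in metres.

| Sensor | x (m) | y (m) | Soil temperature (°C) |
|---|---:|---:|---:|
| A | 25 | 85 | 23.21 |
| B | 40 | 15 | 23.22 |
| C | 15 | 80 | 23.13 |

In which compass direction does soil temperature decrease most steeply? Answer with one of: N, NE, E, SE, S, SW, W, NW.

Taking A as reference: B−A = (15, -70, +0.01); C−A = (-10, -5, -0.08).
Determinant of the coordinate differences = 15·(-5) − (-10)·(-70) = -775.
∂T/∂x = [(+0.01)·(-5) − (-0.08)·(-70)] / -775 = +0.007290
∂T/∂y = [15·(-0.08) − (-10)·(+0.01)] / -775 = +0.001419
Steepest decrease is along −∇f = (-0.007290 E, -0.001419 N) → west.

W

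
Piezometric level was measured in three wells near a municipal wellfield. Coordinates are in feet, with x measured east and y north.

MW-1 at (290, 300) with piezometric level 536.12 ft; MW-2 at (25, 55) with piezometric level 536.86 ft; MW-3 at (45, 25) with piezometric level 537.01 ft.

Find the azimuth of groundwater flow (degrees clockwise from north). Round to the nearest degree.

Taking MW-1 as reference: MW-2−MW-1 = (-265, -245, +0.74); MW-3−MW-1 = (-245, -275, +0.89).
Determinant of the coordinate differences = (-265)·(-275) − (-245)·(-245) = 12850.
∂h/∂x = [(+0.74)·(-275) − (+0.89)·(-245)] / 12850 = +0.001132
∂h/∂y = [(-265)·(+0.89) − (-245)·(+0.74)] / 12850 = -0.004245
Flow direction (−∇h) has components (-0.001132 E, +0.004245 N).
Azimuth = atan2(E, N) = atan2(-0.001132, +0.004245) = 345.1° ≈ 345°.

345°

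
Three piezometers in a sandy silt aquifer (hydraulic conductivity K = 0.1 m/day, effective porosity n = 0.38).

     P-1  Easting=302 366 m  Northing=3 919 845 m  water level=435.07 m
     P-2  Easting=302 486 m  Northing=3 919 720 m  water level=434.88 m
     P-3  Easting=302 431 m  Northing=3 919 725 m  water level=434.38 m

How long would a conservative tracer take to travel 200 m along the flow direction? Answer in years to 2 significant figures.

140 years

Three-point gradient (reference P-1): Δ to P-2 = (120, -125, -0.19), Δ to P-3 = (65, -120, -0.69).
∂h/∂x = +0.01011, ∂h/∂y = +0.01123 (det = -6275).
|∇h| = √(0.01011² + 0.01123²) = 0.01511
Seepage velocity v = K·i/n = 0.1 × 0.01511 / 0.38 = 0.003976 m/day.
t = 200 / 0.003976 = 5.03e+04 days = 138 years.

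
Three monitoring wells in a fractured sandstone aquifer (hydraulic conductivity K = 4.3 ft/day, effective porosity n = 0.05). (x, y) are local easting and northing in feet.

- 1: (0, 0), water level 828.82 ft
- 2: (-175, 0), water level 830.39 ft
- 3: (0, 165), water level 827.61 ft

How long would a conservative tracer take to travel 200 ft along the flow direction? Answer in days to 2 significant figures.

200 days

∂h/∂x = (830.39 − 828.82) / (-175 − 0) = -0.008971
∂h/∂y = (827.61 − 828.82) / (165 − 0) = -0.007333
|∇h| = √(-0.008971² + -0.007333²) = 0.01159
Seepage velocity v = K·i/n = 4.3 × 0.01159 / 0.05 = 0.9967 ft/day.
t = 200 / 0.9967 = 200.7 days.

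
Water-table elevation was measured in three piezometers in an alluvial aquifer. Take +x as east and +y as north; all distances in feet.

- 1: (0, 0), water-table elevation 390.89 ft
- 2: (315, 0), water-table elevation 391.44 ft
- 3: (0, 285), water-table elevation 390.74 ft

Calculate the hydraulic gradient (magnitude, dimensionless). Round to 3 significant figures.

0.00182

∂h/∂x = (391.44 − 390.89) / (315 − 0) = +0.001746
∂h/∂y = (390.74 − 390.89) / (285 − 0) = -0.0005263
|∇h| = √(0.001746² + -0.0005263²) = 0.001824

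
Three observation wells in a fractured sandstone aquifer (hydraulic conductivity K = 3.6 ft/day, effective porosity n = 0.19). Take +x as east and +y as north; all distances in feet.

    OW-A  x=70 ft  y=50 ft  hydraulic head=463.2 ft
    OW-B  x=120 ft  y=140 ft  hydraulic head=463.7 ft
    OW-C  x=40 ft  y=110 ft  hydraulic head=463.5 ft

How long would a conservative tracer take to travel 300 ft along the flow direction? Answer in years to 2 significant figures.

With h = a·x + b·y + c and OW-A as origin, the differences give:
  50·a + 90·b = +0.5
  (-30)·a + 60·b = +0.3
Eliminate b (×60 and ×90, subtract): 5700·a = 3.00 → a = ∂h/∂x = +0.0005263
Back-substitute: b = ∂h/∂y = +0.005263.
|∇h| = √(0.0005263² + 0.005263²) = 0.005289
Seepage velocity v = K·i/n = 3.6 × 0.005289 / 0.19 = 0.1002 ft/day.
t = 300 / 0.1002 = 2994 days = 8.2 years.

8.2 years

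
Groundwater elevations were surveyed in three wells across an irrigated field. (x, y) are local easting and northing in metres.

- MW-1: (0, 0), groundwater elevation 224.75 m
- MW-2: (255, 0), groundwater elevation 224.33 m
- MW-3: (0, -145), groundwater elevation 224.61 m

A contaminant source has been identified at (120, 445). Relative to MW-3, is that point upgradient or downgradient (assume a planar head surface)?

∂h/∂x = (224.33 − 224.75) / (255 − 0) = -0.001647
∂h/∂y = (224.61 − 224.75) / (-145 − 0) = +0.0009655
Head at (120, 445) = 224.75 + (-0.001647)·(120) + (+0.0009655)·(445) = 224.98 m.
That is higher than the 224.61 m at MW-3, so the point is upgradient.

upgradient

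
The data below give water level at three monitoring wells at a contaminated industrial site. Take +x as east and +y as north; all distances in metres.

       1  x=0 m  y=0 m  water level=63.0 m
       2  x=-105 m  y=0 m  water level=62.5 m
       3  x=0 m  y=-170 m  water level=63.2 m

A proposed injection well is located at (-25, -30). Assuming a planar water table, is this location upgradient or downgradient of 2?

∂h/∂x = (62.5 − 63.0) / (-105 − 0) = +0.004762
∂h/∂y = (63.2 − 63.0) / (-170 − 0) = -0.001176
Head at (-25, -30) = 63.0 + (+0.004762)·(-25) + (-0.001176)·(-30) = 62.92 m.
That is higher than the 62.5 m at 2, so the point is upgradient.

upgradient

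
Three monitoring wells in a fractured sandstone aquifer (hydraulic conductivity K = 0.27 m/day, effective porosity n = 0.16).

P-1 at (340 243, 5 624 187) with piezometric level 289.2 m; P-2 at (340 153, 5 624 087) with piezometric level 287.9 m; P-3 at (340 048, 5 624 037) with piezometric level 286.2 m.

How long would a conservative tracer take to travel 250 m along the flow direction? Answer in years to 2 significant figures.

Three-point gradient (reference P-1): Δ to P-2 = (-90, -100, -1.3), Δ to P-3 = (-195, -150, -3.0).
∂h/∂x = +0.01750, ∂h/∂y = -0.002750 (det = -6000).
|∇h| = √(0.01750² + -0.002750²) = 0.01771
Seepage velocity v = K·i/n = 0.27 × 0.01771 / 0.16 = 0.02989 m/day.
t = 250 / 0.02989 = 8364 days = 22.9 years.

23 years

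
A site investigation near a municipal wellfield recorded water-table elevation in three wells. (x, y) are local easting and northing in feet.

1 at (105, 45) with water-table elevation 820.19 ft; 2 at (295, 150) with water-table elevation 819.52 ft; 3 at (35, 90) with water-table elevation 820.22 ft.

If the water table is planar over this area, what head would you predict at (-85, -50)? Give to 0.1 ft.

820.8 ft

With h = a·x + b·y + c and 1 as origin, the differences give:
  190·a + 105·b = -0.67
  (-70)·a + 45·b = +0.03
Eliminate b (×45 and ×105, subtract): 15900·a = -33.300 → a = ∂h/∂x = -0.002094
Back-substitute: b = ∂h/∂y = -0.002591.
h(-85, -50) = 820.19 + (-0.002094)·(-190) + (-0.002591)·(-95) = 820.19 +0.398 +0.246 = 820.834 ft.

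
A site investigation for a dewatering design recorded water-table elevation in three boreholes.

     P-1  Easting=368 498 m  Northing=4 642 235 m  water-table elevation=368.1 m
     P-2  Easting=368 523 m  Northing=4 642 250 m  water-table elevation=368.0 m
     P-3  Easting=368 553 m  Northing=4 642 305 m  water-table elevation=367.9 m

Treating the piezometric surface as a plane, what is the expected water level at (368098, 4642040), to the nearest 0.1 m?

369.7 m

Differences from P-1: to P-2 (Δx, Δy, Δh) = (25, 15, -0.1); to P-3 = (55, 70, -0.2).
Solve a·Δx + b·Δy = Δh: det = 25·70 − 55·15 = 925.
∂h/∂x = [(-0.1)·70 − (-0.2)·15] / 925 = -0.004324
∂h/∂y = [25·(-0.2) − 55·(-0.1)] / 925 = +0.0005405
h(368098, 4642040) = 368.1 + (-0.004324)·(-400) + (+0.0005405)·(-195) = 368.1 +1.730 -0.105 = 369.724 m.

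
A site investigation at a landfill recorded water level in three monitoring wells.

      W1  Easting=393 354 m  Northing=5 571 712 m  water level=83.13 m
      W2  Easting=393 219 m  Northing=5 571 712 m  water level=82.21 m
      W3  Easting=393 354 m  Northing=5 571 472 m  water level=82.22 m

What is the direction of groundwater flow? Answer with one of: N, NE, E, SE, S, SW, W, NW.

SW

∂h/∂x = (82.21 − 83.13) / (393219 − 393354) = +0.006815
∂h/∂y = (82.22 − 83.13) / (5571472 − 5571712) = +0.003792
Flow = −∇h = (-0.006815 east, -0.003792 north), which points southwest.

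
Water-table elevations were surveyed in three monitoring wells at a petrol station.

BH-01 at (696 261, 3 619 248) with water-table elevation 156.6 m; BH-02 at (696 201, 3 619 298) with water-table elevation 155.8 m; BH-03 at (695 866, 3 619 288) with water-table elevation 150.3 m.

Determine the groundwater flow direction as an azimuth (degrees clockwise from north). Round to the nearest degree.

Taking BH-01 as reference: BH-02−BH-01 = (-60, 50, -0.8); BH-03−BH-01 = (-395, 40, -6.3).
Solve a·Δx + b·Δy = Δh: det = (-60)·40 − (-395)·50 = 17350.
∂h/∂x = [(-0.8)·40 − (-6.3)·50] / 17350 = +0.01631
∂h/∂y = [(-60)·(-6.3) − (-395)·(-0.8)] / 17350 = +0.003573
Flow direction (−∇h) has components (-0.01631 E, -0.003573 N).
Azimuth = atan2(E, N) = atan2(-0.01631, -0.003573) = 257.6° ≈ 258°.

258°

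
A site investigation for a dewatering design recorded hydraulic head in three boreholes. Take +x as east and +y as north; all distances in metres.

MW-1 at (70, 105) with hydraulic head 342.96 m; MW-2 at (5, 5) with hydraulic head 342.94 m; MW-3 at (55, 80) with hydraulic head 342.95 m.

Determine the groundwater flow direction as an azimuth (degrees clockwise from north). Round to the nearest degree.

With h = a·x + b·y + c and MW-1 as origin, the differences give:
  (-65)·a + (-100)·b = -0.02
  (-15)·a + (-25)·b = -0.01
Eliminate b (×(-25) and ×(-100), subtract): 125·a = -0.500 → a = ∂h/∂x = -0.004000
Back-substitute: b = ∂h/∂y = +0.002800.
Flow direction (−∇h) has components (+0.004000 E, -0.002800 N).
Azimuth = atan2(E, N) = atan2(+0.004000, -0.002800) = 125.0° ≈ 125°.

125°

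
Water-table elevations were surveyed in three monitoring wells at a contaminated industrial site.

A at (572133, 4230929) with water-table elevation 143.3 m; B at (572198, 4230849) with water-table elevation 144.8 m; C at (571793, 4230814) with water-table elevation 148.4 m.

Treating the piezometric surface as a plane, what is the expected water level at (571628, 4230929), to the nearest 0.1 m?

146.7 m

With h = a·x + b·y + c and A as origin, the differences give:
  65·a + (-80)·b = +1.5
  (-340)·a + (-115)·b = +5.1
Eliminate b (×(-115) and ×(-80), subtract): -34675·a = 235.50 → a = ∂h/∂x = -0.006792
Back-substitute: b = ∂h/∂y = -0.02427.
h(571628, 4230929) = 143.3 + (-0.006792)·(-505) + (-0.02427)·(0) = 143.3 +3.430 -0.000 = 146.730 m.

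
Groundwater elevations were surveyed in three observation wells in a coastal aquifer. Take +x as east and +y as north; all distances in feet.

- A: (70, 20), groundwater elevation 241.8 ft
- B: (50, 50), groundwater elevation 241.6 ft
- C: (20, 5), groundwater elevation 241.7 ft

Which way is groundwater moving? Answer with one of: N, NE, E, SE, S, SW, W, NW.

With h = a·x + b·y + c and A as origin, the differences give:
  (-20)·a + 30·b = -0.2
  (-50)·a + (-15)·b = -0.1
Eliminate b (×(-15) and ×30, subtract): 1800·a = 6.00 → a = ∂h/∂x = +0.003333
Back-substitute: b = ∂h/∂y = -0.004444.
Flow = −∇h = (-0.003333 east, +0.004444 north), which points northwest.

NW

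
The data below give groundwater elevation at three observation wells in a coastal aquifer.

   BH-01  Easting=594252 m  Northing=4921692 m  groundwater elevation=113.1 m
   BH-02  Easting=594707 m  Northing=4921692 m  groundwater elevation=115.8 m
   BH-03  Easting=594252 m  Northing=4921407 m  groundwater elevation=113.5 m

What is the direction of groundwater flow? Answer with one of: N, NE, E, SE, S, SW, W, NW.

∂h/∂x = (115.8 − 113.1) / (594707 − 594252) = +0.005934
∂h/∂y = (113.5 − 113.1) / (4921407 − 4921692) = -0.001404
Flow = −∇h = (-0.005934 east, +0.001404 north), which points west.

W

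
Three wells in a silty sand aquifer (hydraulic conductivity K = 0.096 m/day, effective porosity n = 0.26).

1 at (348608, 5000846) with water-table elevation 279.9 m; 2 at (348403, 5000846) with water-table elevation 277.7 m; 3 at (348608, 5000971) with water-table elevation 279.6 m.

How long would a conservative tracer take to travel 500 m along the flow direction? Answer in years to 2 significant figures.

340 years

∂h/∂x = (277.7 − 279.9) / (348403 − 348608) = +0.01073
∂h/∂y = (279.6 − 279.9) / (5000971 − 5000846) = -0.002400
|∇h| = √(0.01073² + -0.002400²) = 0.011
Seepage velocity v = K·i/n = 0.096 × 0.011 / 0.26 = 0.004062 m/day.
t = 500 / 0.004062 = 1.231e+05 days = 337 years.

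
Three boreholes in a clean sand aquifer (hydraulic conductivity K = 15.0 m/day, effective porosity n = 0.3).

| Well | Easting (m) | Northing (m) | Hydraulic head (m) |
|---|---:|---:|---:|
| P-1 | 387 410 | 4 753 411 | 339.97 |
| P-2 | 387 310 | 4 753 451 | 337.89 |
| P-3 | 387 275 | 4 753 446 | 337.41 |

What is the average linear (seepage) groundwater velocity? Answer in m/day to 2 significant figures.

Taking P-1 as reference: P-2−P-1 = (-100, 40, -2.08); P-3−P-1 = (-135, 35, -2.56).
Solve a·Δx + b·Δy = Δh: det = (-100)·35 − (-135)·40 = 1900.
∂h/∂x = [(-2.08)·35 − (-2.56)·40] / 1900 = +0.01558
∂h/∂y = [(-100)·(-2.56) − (-135)·(-2.08)] / 1900 = -0.01305
|∇h| = √(0.01558² + -0.01305²) = 0.02032
Seepage velocity v = K·i/n = 15.0 × 0.02032 / 0.3 = 1.016 m/day.

1.0 m/day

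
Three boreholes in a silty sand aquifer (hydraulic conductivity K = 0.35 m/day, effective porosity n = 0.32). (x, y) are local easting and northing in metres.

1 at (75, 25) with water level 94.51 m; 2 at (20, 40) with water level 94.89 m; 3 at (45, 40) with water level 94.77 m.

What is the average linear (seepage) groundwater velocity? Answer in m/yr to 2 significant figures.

3.6 m/yr

Differences from 1: to 2 (Δx, Δy, Δh) = (-55, 15, +0.38); to 3 = (-30, 15, +0.26).
Solve a·Δx + b·Δy = Δh: det = (-55)·15 − (-30)·15 = -375.
∂h/∂x = [(+0.38)·15 − (+0.26)·15] / -375 = -0.004800
∂h/∂y = [(-55)·(+0.26) − (-30)·(+0.38)] / -375 = +0.007733
|∇h| = √(-0.004800² + 0.007733²) = 0.009102
Seepage velocity v = K·i/n = 0.35 × 0.009102 / 0.32 = 0.009955 m/day = 3.636 m/yr.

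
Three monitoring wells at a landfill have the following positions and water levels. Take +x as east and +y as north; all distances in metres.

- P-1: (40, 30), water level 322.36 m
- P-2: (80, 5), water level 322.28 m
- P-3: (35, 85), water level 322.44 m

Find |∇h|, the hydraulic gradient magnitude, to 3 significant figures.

0.00178

Taking P-1 as reference: P-2−P-1 = (40, -25, -0.08); P-3−P-1 = (-5, 55, +0.08).
Solve a·Δx + b·Δy = Δh: det = 40·55 − (-5)·(-25) = 2075.
∂h/∂x = [(-0.08)·55 − (+0.08)·(-25)] / 2075 = -0.001157
∂h/∂y = [40·(+0.08) − (-5)·(-0.08)] / 2075 = +0.001349
|∇h| = √(-0.001157² + 0.001349²) = 0.001777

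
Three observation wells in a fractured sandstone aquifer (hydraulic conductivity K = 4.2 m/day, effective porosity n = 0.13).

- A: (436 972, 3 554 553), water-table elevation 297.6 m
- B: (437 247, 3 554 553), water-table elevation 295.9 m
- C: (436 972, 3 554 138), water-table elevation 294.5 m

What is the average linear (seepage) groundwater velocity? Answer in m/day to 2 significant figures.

0.31 m/day

∂h/∂x = (295.9 − 297.6) / (437247 − 436972) = -0.006182
∂h/∂y = (294.5 − 297.6) / (3554138 − 3554553) = +0.007470
|∇h| = √(-0.006182² + 0.007470²) = 0.009696
Seepage velocity v = K·i/n = 4.2 × 0.009696 / 0.13 = 0.3133 m/day.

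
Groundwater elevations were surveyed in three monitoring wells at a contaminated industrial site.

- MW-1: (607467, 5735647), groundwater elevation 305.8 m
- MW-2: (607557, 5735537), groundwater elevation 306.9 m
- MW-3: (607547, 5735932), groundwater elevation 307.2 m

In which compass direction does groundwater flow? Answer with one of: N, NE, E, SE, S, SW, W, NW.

Taking MW-1 as reference: MW-2−MW-1 = (90, -110, +1.1); MW-3−MW-1 = (80, 285, +1.4).
Solve a·Δx + b·Δy = Δh: det = 90·285 − 80·(-110) = 34450.
∂h/∂x = [(+1.1)·285 − (+1.4)·(-110)] / 34450 = +0.01357
∂h/∂y = [90·(+1.4) − 80·(+1.1)] / 34450 = +0.001103
Flow = −∇h = (-0.01357 east, -0.001103 north), which points west.

W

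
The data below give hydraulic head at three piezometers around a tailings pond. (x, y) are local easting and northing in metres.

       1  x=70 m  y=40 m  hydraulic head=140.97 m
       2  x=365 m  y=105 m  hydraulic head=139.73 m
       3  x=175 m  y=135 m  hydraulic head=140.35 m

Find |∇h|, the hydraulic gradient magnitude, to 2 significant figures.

Differences from 1: to 2 (Δx, Δy, Δh) = (295, 65, -1.24); to 3 = (105, 95, -0.62).
Solve a·Δx + b·Δy = Δh: det = 295·95 − 105·65 = 21200.
∂h/∂x = [(-1.24)·95 − (-0.62)·65] / 21200 = -0.003656
∂h/∂y = [295·(-0.62) − 105·(-1.24)] / 21200 = -0.002486
|∇h| = √(-0.003656² + -0.002486²) = 0.004421

0.0044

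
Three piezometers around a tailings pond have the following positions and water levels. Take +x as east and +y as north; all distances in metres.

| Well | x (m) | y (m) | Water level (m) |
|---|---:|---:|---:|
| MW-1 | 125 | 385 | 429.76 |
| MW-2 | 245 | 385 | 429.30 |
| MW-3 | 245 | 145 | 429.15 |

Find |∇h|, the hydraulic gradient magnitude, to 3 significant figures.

0.00388

Taking MW-1 as reference: MW-2−MW-1 = (120, 0, -0.46); MW-3−MW-1 = (120, -240, -0.61).
Determinant of the coordinate differences = 120·(-240) − 120·0 = -28800.
∂h/∂x = [(-0.46)·(-240) − (-0.61)·0] / -28800 = -0.003833
∂h/∂y = [120·(-0.61) − 120·(-0.46)] / -28800 = +0.0006250
|∇h| = √(-0.003833² + 0.0006250²) = 0.003884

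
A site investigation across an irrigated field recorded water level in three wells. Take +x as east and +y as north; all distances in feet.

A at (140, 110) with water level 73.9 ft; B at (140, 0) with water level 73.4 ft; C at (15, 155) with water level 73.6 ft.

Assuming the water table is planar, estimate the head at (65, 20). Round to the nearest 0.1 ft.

With h = a·x + b·y + c and A as origin, the differences give:
  0·a + (-110)·b = -0.5
  (-125)·a + 45·b = -0.3
Eliminate b (×45 and ×(-110), subtract): -13750·a = -55.50 → a = ∂h/∂x = +0.004036
Back-substitute: b = ∂h/∂y = +0.004545.
h(65, 20) = 73.9 + (+0.004036)·(-75) + (+0.004545)·(-90) = 73.9 -0.303 -0.409 = 73.188 ft.

73.2 ft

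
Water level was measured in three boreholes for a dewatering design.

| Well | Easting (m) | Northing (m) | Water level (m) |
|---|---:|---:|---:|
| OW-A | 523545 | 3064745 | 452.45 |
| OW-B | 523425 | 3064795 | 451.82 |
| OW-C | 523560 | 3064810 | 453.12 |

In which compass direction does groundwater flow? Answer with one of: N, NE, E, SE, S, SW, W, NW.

SW

Taking OW-A as reference: OW-B−OW-A = (-120, 50, -0.63); OW-C−OW-A = (15, 65, +0.67).
Solve a·Δx + b·Δy = Δh: det = (-120)·65 − 15·50 = -8550.
∂h/∂x = [(-0.63)·65 − (+0.67)·50] / -8550 = +0.008708
∂h/∂y = [(-120)·(+0.67) − 15·(-0.63)] / -8550 = +0.008298
Flow = −∇h = (-0.008708 east, -0.008298 north), which points southwest.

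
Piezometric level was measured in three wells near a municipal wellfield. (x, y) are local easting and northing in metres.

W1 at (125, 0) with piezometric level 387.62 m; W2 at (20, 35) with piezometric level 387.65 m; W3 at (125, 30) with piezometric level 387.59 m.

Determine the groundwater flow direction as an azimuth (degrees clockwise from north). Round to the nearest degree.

With h = a·x + b·y + c and W1 as origin, the differences give:
  (-105)·a + 35·b = +0.03
  0·a + 30·b = -0.03
Eliminate b (×30 and ×35, subtract): -3150·a = 1.950 → a = ∂h/∂x = -0.0006190
Back-substitute: b = ∂h/∂y = -0.001000.
Flow direction (−∇h) has components (+0.0006190 E, +0.001000 N).
Azimuth = atan2(E, N) = atan2(+0.0006190, +0.001000) = 31.8° ≈ 032°.

032°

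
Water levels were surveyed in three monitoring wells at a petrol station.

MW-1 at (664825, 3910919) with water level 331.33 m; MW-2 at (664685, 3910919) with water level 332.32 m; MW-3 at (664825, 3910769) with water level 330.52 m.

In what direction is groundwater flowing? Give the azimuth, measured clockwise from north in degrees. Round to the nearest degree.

∂h/∂x = (332.32 − 331.33) / (664685 − 664825) = -0.007071
∂h/∂y = (330.52 − 331.33) / (3910769 − 3910919) = +0.005400
Flow direction (−∇h) has components (+0.007071 E, -0.005400 N).
Azimuth = atan2(E, N) = atan2(+0.007071, -0.005400) = 127.4° ≈ 127°.

127°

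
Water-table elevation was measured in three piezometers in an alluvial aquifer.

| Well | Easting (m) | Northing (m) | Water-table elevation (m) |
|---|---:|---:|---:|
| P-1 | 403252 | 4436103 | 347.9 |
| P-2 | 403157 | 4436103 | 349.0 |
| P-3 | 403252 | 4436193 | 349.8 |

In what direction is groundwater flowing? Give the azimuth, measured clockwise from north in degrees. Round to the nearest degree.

151°

∂h/∂x = (349.0 − 347.9) / (403157 − 403252) = -0.01158
∂h/∂y = (349.8 − 347.9) / (4436193 − 4436103) = +0.02111
Flow direction (−∇h) has components (+0.01158 E, -0.02111 N).
Azimuth = atan2(E, N) = atan2(+0.01158, -0.02111) = 151.3° ≈ 151°.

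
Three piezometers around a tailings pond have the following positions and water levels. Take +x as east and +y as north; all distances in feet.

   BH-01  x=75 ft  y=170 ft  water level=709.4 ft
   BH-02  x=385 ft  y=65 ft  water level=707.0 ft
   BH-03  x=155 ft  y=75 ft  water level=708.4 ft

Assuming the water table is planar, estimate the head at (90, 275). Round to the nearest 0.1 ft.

709.9 ft

Differences from BH-01: to BH-02 (Δx, Δy, Δh) = (310, -105, -2.4); to BH-03 = (80, -95, -1.0).
Solve a·Δx + b·Δy = Δh: det = 310·(-95) − 80·(-105) = -21050.
∂h/∂x = [(-2.4)·(-95) − (-1.0)·(-105)] / -21050 = -0.005843
∂h/∂y = [310·(-1.0) − 80·(-2.4)] / -21050 = +0.005606
h(90, 275) = 709.4 + (-0.005843)·(15) + (+0.005606)·(105) = 709.4 -0.088 +0.589 = 709.901 ft.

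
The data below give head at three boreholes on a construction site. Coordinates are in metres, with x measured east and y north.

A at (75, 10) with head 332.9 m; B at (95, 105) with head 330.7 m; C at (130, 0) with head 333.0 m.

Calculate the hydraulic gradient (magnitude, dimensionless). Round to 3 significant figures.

Differences from A: to B (Δx, Δy, Δh) = (20, 95, -2.2); to C = (55, -10, +0.1).
Solve a·Δx + b·Δy = Δh: det = 20·(-10) − 55·95 = -5425.
∂h/∂x = [(-2.2)·(-10) − (+0.1)·95] / -5425 = -0.002304
∂h/∂y = [20·(+0.1) − 55·(-2.2)] / -5425 = -0.02267
|∇h| = √(-0.002304² + -0.02267²) = 0.02279

0.0228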